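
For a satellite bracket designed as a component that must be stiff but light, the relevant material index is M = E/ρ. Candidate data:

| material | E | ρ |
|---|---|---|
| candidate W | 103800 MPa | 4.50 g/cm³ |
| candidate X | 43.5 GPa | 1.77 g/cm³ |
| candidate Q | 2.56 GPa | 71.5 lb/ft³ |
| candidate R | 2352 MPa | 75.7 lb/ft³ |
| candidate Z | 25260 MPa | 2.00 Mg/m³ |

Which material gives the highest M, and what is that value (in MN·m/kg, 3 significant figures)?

candidate X, M = 24.6 MN·m/kg

Putting every candidate on a common basis:
  candidate W: E = 103.8 GPa, ρ = 4500 kg/m³
  candidate X: E = 43.50 GPa, ρ = 1770 kg/m³
  candidate Q: E = 2.560 GPa, ρ = 1145 kg/m³
  candidate R: E = 2.352 GPa, ρ = 1213 kg/m³
  candidate Z: E = 25.26 GPa, ρ = 2000 kg/m³
  candidate X: M = 24.6 MN·m/kg
  candidate W: M = 23.1 MN·m/kg
  candidate Z: M = 12.6 MN·m/kg
  candidate Q: M = 2.24 MN·m/kg
  candidate R: M = 1.94 MN·m/kg
Highest index: candidate X.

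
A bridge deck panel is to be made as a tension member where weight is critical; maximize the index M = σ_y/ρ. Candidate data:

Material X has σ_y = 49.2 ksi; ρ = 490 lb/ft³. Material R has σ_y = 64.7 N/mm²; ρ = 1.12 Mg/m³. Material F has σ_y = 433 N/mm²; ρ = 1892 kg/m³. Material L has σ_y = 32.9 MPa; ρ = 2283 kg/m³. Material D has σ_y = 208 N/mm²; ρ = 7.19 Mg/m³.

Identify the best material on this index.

After converting to SI:
  material X: σ_y = 339.2 MPa, ρ = 7849 kg/m³
  material R: σ_y = 64.70 MPa, ρ = 1120 kg/m³
  material F: σ_y = 433.0 MPa, ρ = 1892 kg/m³
  material L: σ_y = 32.90 MPa, ρ = 2283 kg/m³
  material D: σ_y = 208.0 MPa, ρ = 7190 kg/m³
  material F: M = 229 kN·m/kg
  material R: M = 57.8 kN·m/kg
  material X: M = 43.2 kN·m/kg
  material D: M = 28.9 kN·m/kg
  material L: M = 14.4 kN·m/kg
The maximum is for material F.

material F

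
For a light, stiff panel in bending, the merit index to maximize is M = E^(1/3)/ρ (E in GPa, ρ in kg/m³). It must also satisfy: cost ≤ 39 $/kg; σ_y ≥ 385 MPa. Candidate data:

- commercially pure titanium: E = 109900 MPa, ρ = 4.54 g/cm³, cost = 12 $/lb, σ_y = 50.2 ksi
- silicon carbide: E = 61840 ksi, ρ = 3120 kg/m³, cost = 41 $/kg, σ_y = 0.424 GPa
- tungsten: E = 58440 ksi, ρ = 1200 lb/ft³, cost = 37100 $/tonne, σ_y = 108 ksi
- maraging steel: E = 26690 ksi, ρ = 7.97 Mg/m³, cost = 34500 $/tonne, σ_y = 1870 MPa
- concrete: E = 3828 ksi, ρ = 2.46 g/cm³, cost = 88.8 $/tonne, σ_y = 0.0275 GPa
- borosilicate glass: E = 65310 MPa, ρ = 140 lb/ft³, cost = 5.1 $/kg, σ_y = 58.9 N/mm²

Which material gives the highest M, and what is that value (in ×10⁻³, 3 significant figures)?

Screen on constraints: cost ≤ 39 $/kg; σ_y ≥ 385 MPa. Survivors: tungsten, maraging steel.
In SI units:
  tungsten: E = 402.9 GPa, ρ = 19220 kg/m³
  maraging steel: E = 184.0 GPa, ρ = 7970 kg/m³
  maraging steel: M = 0.714×10⁻³
  tungsten: M = 0.384×10⁻³
Highest index: maraging steel.

maraging steel, M = 0.714×10⁻³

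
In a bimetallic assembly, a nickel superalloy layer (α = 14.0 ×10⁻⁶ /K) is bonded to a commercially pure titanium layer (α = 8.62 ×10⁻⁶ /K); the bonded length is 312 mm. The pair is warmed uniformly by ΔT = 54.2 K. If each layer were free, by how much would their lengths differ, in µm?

Δα = |14.0 − 8.62|×10⁻⁶/K = 5.38×10⁻⁶/K.
ΔL_mismatch = Δα·L·ΔT = 5.38×10⁻⁶ × 312.0 mm × 54.2 K = 91.0 µm.

91.0 µm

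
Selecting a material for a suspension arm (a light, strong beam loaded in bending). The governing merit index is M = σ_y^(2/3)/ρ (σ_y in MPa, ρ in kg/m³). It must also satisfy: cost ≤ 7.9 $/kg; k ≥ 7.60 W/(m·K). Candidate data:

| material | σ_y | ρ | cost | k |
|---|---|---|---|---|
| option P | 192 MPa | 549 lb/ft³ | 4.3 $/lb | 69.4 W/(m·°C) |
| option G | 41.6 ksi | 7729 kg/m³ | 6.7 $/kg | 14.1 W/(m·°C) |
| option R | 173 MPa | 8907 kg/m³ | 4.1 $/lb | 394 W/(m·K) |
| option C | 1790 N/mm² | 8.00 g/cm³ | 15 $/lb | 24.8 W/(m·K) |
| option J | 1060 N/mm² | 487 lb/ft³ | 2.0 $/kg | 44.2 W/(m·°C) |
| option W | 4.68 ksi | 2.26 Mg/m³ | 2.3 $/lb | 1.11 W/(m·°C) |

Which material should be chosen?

Screen on constraints: cost ≤ 7.9 $/kg; k ≥ 7.60 W/(m·K). Survivors: option G, option J.
Putting every candidate on a common basis:
  option G: σ_y = 286.8 MPa, ρ = 7729 kg/m³
  option J: σ_y = 1060 MPa, ρ = 7801 kg/m³
  option J: M = 13.3×10⁻³
  option G: M = 5.63×10⁻³
Highest index: option J.

option J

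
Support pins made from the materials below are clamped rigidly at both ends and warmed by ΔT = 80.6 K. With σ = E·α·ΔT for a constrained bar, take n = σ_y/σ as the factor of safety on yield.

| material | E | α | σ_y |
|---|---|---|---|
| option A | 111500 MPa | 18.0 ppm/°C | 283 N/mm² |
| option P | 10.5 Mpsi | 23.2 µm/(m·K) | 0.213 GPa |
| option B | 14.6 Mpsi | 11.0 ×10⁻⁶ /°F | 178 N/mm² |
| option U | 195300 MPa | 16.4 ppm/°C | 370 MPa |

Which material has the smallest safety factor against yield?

With everything in SI (GPa, ×10⁻⁶/K, MPa):
  option A: E = 111.5, α = 18.0, σ_y = 283.0 → σ = 162 MPa, n = 1.75
  option P: E = 72.39, α = 23.2, σ_y = 213.0 → σ = 135 MPa, n = 1.57
  option B: E = 100.7, α = 19.8, σ_y = 178.0 → σ = 161 MPa, n = 1.11
  option U: E = 195.3, α = 16.4, σ_y = 370.0 → σ = 258 MPa, n = 1.43
The minimum is option B at n = 1.11.

option B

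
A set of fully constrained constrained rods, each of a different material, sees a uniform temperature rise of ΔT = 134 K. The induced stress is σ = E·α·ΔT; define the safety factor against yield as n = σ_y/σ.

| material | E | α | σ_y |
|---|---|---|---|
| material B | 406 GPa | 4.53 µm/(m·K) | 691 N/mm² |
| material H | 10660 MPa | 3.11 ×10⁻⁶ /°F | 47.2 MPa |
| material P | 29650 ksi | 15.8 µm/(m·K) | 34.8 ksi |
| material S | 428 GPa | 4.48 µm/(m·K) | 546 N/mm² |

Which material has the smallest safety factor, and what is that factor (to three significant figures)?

Converting E to GPa, α to ×10⁻⁶/K, σ_y to MPa, then σ and n for each:
  material B: E = 406.0, α = 4.53, σ_y = 691.0 → σ = 246 MPa, n = 2.80
  material H: E = 10.66, α = 5.60, σ_y = 47.20 → σ = 8.00 MPa, n = 5.90
  material P: E = 204.4, α = 15.8, σ_y = 239.9 → σ = 433 MPa, n = 0.554
  material S: E = 428.0, α = 4.48, σ_y = 546.0 → σ = 257 MPa, n = 2.13
The minimum is material P at n = 0.554.

material P, n = 0.554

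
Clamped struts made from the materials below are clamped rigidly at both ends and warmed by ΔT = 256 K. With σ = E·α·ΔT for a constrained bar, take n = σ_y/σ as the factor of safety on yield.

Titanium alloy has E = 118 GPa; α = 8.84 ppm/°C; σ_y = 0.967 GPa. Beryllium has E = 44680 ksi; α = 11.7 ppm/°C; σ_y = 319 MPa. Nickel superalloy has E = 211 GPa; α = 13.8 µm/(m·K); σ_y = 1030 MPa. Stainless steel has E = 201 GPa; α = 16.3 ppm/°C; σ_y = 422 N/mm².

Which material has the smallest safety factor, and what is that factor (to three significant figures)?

In consistent units (E in GPa, α in ×10⁻⁶/K, σ_y in MPa):
  titanium alloy: E = 118.0, α = 8.84, σ_y = 967.0 → σ = 267 MPa, n = 3.62
  beryllium: E = 308.1, α = 11.7, σ_y = 319.0 → σ = 923 MPa, n = 0.346
  nickel superalloy: E = 211.0, α = 13.8, σ_y = 1030 → σ = 745 MPa, n = 1.38
  stainless steel: E = 201.0, α = 16.3, σ_y = 422.0 → σ = 839 MPa, n = 0.503
Beryllium has the lowest safety factor, n = 0.346.

beryllium, n = 0.346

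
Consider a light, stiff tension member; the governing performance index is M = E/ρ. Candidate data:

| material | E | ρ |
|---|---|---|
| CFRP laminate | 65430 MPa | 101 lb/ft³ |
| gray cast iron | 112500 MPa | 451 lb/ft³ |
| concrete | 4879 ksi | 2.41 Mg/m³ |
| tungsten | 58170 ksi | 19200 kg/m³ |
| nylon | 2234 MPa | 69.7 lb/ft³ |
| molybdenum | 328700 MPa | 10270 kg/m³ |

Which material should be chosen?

CFRP laminate

Putting every candidate on a common basis:
  CFRP laminate: E = 65.43 GPa, ρ = 1618 kg/m³
  gray cast iron: E = 112.5 GPa, ρ = 7224 kg/m³
  concrete: E = 33.64 GPa, ρ = 2410 kg/m³
  tungsten: E = 401.1 GPa, ρ = 19200 kg/m³
  nylon: E = 2.234 GPa, ρ = 1116 kg/m³
  molybdenum: E = 328.7 GPa, ρ = 10270 kg/m³
  CFRP laminate: M = 40.4 MN·m/kg
  molybdenum: M = 32.0 MN·m/kg
  tungsten: M = 20.9 MN·m/kg
  gray cast iron: M = 15.6 MN·m/kg
  concrete: M = 14.0 MN·m/kg
  nylon: M = 2.00 MN·m/kg
The maximum is for CFRP laminate.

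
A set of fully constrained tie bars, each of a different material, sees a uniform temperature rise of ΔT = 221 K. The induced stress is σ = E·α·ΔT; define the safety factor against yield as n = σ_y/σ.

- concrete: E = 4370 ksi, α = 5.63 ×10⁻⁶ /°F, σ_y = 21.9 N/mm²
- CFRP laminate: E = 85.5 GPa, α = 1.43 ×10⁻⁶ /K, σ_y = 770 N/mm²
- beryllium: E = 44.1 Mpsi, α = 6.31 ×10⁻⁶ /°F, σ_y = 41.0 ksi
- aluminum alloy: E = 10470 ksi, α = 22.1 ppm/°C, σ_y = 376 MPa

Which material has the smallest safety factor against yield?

concrete

In consistent units (E in GPa, α in ×10⁻⁶/K, σ_y in MPa):
  concrete: E = 30.13, α = 10.1, σ_y = 21.90 → σ = 67.5 MPa, n = 0.325
  CFRP laminate: E = 85.50, α = 1.43, σ_y = 770.0 → σ = 27.0 MPa, n = 28.5
  beryllium: E = 304.1, α = 11.4, σ_y = 282.7 → σ = 763 MPa, n = 0.370
  aluminum alloy: E = 72.19, α = 22.1, σ_y = 376.0 → σ = 353 MPa, n = 1.07
Concrete has the lowest safety factor, n = 0.325.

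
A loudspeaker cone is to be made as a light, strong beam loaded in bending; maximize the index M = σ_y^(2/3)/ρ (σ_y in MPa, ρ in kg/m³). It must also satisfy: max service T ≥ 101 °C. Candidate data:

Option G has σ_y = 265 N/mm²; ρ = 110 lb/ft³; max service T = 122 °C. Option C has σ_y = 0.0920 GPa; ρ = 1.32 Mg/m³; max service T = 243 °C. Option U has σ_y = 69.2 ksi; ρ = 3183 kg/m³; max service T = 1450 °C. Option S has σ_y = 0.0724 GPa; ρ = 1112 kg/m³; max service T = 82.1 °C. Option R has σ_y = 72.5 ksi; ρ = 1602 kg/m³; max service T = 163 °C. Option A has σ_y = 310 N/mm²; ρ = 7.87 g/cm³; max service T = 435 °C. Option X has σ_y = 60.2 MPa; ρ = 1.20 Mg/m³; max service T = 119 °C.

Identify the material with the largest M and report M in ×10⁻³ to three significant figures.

Screen on constraints: max service T ≥ 101 °C. Survivors: option G, option C, option U, option R, option A, option X.
Normalizing units and computing the index:
  option G: σ_y = 265.0 MPa, ρ = 1762 kg/m³
  option C: σ_y = 92.00 MPa, ρ = 1320 kg/m³
  option U: σ_y = 477.1 MPa, ρ = 3183 kg/m³
  option R: σ_y = 499.9 MPa, ρ = 1602 kg/m³
  option A: σ_y = 310.0 MPa, ρ = 7870 kg/m³
  option X: σ_y = 60.20 MPa, ρ = 1200 kg/m³
  option R: M = 39.3×10⁻³
  option G: M = 23.4×10⁻³
  option U: M = 19.2×10⁻³
  option C: M = 15.4×10⁻³
  option X: M = 12.8×10⁻³
  option A: M = 5.82×10⁻³
The maximum is for option R.

option R, M = 39.3×10⁻³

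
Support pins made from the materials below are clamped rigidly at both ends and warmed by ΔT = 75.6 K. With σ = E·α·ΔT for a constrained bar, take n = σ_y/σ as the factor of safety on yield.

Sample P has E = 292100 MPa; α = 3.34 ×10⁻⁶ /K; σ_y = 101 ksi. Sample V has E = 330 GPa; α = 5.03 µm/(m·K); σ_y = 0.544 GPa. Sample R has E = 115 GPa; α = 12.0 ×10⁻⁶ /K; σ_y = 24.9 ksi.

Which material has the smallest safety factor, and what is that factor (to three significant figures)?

Per material, after unit conversion:
  sample P: E = 292.1, α = 3.34, σ_y = 696.4 → σ = 73.8 MPa, n = 9.44
  sample V: E = 330.0, α = 5.03, σ_y = 544.0 → σ = 125 MPa, n = 4.34
  sample R: E = 115.0, α = 12.0, σ_y = 171.7 → σ = 104 MPa, n = 1.65
Smallest n: sample R with n = 1.65.

sample R, n = 1.65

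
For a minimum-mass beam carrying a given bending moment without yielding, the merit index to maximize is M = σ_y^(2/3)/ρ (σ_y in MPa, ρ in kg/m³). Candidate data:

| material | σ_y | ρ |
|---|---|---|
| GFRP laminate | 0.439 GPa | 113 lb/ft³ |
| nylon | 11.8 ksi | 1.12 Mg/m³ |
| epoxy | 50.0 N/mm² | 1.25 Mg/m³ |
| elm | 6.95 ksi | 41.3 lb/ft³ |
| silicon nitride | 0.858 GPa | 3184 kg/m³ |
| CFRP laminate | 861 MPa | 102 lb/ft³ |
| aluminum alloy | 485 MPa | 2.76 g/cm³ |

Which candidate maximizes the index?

Putting every candidate on a common basis:
  GFRP laminate: σ_y = 439.0 MPa, ρ = 1810 kg/m³
  nylon: σ_y = 81.36 MPa, ρ = 1120 kg/m³
  epoxy: σ_y = 50.00 MPa, ρ = 1250 kg/m³
  elm: σ_y = 47.92 MPa, ρ = 661.6 kg/m³
  silicon nitride: σ_y = 858.0 MPa, ρ = 3184 kg/m³
  CFRP laminate: σ_y = 861.0 MPa, ρ = 1634 kg/m³
  aluminum alloy: σ_y = 485.0 MPa, ρ = 2760 kg/m³
  CFRP laminate: M = 55.4×10⁻³
  GFRP laminate: M = 31.9×10⁻³
  silicon nitride: M = 28.4×10⁻³
  aluminum alloy: M = 22.4×10⁻³
  elm: M = 19.9×10⁻³
  nylon: M = 16.8×10⁻³
  epoxy: M = 10.9×10⁻³
CFRP laminate has the largest M.

CFRP laminate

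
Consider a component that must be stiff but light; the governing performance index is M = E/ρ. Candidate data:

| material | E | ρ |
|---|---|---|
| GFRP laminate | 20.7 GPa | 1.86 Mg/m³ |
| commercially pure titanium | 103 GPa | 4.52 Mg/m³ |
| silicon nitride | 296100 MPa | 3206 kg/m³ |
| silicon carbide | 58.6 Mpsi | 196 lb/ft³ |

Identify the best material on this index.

Convert each candidate to consistent units, then evaluate M:
  GFRP laminate: E = 20.70 GPa, ρ = 1860 kg/m³
  commercially pure titanium: E = 103.0 GPa, ρ = 4520 kg/m³
  silicon nitride: E = 296.1 GPa, ρ = 3206 kg/m³
  silicon carbide: E = 404.0 GPa, ρ = 3140 kg/m³
  silicon carbide: M = 129 MN·m/kg
  silicon nitride: M = 92.4 MN·m/kg
  commercially pure titanium: M = 22.8 MN·m/kg
  GFRP laminate: M = 11.1 MN·m/kg
Silicon carbide ranks first.

silicon carbide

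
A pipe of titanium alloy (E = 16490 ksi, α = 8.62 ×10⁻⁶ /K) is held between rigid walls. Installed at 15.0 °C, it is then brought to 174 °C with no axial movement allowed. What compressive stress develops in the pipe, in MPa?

E = 16490 ksi = 113.7 GPa.
ΔT = 159.0 K. Constrained thermal stress σ = E·α·ΔT = 113.7×10³ MPa × 8.62×10⁻⁶ × 159.0 = 156 MPa (compressive).

156 MPa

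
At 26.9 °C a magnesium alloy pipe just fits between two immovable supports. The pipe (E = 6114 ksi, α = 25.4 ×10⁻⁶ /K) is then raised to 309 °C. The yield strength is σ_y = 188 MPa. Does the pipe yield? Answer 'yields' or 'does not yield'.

yields

E = 6114 ksi = 42.15 GPa.
ΔT = 282.1 K. Constrained thermal stress σ = E·α·ΔT = 42.15×10³ MPa × 25.4×10⁻⁶ × 282.1 = 302 MPa (compressive).
Compare to σ_y = 188 MPa: σ ≥ σ_y, so it yields.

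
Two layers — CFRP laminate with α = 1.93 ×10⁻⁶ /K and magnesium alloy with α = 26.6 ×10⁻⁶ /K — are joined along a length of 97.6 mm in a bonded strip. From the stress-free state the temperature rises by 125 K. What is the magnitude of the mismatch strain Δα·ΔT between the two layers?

3.08×10⁻³

Δα = |1.93 − 26.6|×10⁻⁶/K = 24.7×10⁻⁶/K.
Mismatch strain = Δα·ΔT = 24.7×10⁻⁶ × 125.0 = 3.08×10⁻³.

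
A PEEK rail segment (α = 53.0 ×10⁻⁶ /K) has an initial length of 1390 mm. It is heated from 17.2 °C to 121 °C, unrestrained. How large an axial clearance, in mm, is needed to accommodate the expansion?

ΔT = 121 − 17.2 = 103.8 K.
ΔL = α·L₀·ΔT = 53.0×10⁻⁶ × 1390 mm × 103.8 K = 7.65 mm.

7.65 mm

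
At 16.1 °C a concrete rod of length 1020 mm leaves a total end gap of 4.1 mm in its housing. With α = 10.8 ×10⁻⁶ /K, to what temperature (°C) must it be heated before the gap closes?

388 °C

α·L₀·ΔT = 4.1 mm ⇒ ΔT = 4.1 / (10.8×10⁻⁶ × 1020.0) = 372.2 K.
T = 16.1 + 372.2 = 388.3 °C.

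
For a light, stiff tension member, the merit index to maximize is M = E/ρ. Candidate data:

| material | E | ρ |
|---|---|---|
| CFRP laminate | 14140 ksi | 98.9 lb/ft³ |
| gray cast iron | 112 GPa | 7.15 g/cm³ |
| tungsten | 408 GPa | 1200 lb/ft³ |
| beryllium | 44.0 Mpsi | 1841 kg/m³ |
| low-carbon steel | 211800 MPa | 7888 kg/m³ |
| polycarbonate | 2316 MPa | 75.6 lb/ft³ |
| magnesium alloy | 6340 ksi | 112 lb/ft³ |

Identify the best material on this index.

beryllium

After converting to SI:
  CFRP laminate: E = 97.49 GPa, ρ = 1584 kg/m³
  gray cast iron: E = 112.0 GPa, ρ = 7150 kg/m³
  tungsten: E = 408.0 GPa, ρ = 19220 kg/m³
  beryllium: E = 303.4 GPa, ρ = 1841 kg/m³
  low-carbon steel: E = 211.8 GPa, ρ = 7888 kg/m³
  polycarbonate: E = 2.316 GPa, ρ = 1211 kg/m³
  magnesium alloy: E = 43.71 GPa, ρ = 1794 kg/m³
  beryllium: M = 165 MN·m/kg
  CFRP laminate: M = 61.5 MN·m/kg
  low-carbon steel: M = 26.9 MN·m/kg
  magnesium alloy: M = 24.4 MN·m/kg
  tungsten: M = 21.2 MN·m/kg
  gray cast iron: M = 15.7 MN·m/kg
  polycarbonate: M = 1.91 MN·m/kg
The maximum is for beryllium.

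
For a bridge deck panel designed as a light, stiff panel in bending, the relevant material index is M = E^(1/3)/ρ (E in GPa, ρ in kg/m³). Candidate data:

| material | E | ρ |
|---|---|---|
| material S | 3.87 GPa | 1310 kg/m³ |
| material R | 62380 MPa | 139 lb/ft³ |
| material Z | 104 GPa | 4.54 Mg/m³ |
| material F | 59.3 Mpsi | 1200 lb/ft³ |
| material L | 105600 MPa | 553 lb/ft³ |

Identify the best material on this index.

material R

Normalizing units and computing the index:
  material S: E = 3.870 GPa, ρ = 1310 kg/m³
  material R: E = 62.38 GPa, ρ = 2227 kg/m³
  material Z: E = 104.0 GPa, ρ = 4540 kg/m³
  material F: E = 408.9 GPa, ρ = 19220 kg/m³
  material L: E = 105.6 GPa, ρ = 8858 kg/m³
  material R: M = 1.78×10⁻³
  material S: M = 1.20×10⁻³
  material Z: M = 1.04×10⁻³
  material L: M = 0.534×10⁻³
  material F: M = 0.386×10⁻³
The maximum is for material R.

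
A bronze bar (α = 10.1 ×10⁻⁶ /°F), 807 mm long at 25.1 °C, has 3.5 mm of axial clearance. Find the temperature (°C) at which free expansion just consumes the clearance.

α = 10.1×10⁻⁶/°F × 9/5 = 18.2×10⁻⁶/K.
α·L₀·ΔT = 3.5 mm ⇒ ΔT = 3.5 / (18.2×10⁻⁶ × 807.0) = 238.6 K.
T = 25.1 + 238.6 = 263.7 °C.

264 °C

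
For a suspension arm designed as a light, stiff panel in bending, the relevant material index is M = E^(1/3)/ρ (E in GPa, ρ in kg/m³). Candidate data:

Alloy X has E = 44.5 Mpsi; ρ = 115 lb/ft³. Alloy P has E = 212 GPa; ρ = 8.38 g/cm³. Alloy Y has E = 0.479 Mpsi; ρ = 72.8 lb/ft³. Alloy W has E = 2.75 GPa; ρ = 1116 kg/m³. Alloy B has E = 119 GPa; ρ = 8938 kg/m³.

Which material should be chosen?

Convert each candidate to consistent units, then evaluate M:
  alloy X: E = 306.8 GPa, ρ = 1842 kg/m³
  alloy P: E = 212.0 GPa, ρ = 8380 kg/m³
  alloy Y: E = 3.303 GPa, ρ = 1166 kg/m³
  alloy W: E = 2.750 GPa, ρ = 1116 kg/m³
  alloy B: E = 119.0 GPa, ρ = 8938 kg/m³
  alloy X: M = 3.66×10⁻³
  alloy Y: M = 1.28×10⁻³
  alloy W: M = 1.26×10⁻³
  alloy P: M = 0.712×10⁻³
  alloy B: M = 0.550×10⁻³
Alloy X ranks first.

alloy X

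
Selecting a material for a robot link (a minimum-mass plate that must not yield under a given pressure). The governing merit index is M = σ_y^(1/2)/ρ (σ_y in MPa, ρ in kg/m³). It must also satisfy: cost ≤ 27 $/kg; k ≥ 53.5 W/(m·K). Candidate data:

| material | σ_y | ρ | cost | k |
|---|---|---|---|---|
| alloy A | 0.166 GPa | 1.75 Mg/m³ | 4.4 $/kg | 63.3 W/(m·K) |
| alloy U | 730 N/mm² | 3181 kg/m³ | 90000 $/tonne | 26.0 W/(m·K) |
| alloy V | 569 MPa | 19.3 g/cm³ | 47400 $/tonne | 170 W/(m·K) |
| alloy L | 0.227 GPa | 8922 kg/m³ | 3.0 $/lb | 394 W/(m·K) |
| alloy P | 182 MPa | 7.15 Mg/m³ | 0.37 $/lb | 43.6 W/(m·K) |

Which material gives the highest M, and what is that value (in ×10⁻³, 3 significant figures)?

alloy A, M = 7.36×10⁻³

Screen on constraints: cost ≤ 27 $/kg; k ≥ 53.5 W/(m·K). Survivors: alloy A, alloy L.
After converting to SI:
  alloy A: σ_y = 166.0 MPa, ρ = 1750 kg/m³
  alloy L: σ_y = 227.0 MPa, ρ = 8922 kg/m³
  alloy A: M = 7.36×10⁻³
  alloy L: M = 1.69×10⁻³
The maximum is for alloy A.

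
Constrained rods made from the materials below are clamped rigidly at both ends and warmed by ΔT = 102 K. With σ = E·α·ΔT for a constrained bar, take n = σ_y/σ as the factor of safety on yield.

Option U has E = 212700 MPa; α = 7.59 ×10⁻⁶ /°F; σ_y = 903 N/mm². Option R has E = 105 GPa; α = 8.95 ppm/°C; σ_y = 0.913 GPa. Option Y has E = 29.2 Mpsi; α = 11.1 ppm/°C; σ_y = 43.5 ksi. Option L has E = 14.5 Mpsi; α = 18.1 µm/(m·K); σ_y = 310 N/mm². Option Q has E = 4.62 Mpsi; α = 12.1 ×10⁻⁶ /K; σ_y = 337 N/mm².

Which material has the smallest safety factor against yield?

In consistent units (E in GPa, α in ×10⁻⁶/K, σ_y in MPa):
  option U: E = 212.7, α = 13.7, σ_y = 903.0 → σ = 296 MPa, n = 3.05
  option R: E = 105.0, α = 8.95, σ_y = 913.0 → σ = 95.9 MPa, n = 9.52
  option Y: E = 201.3, α = 11.1, σ_y = 299.9 → σ = 228 MPa, n = 1.32
  option L: E = 99.97, α = 18.1, σ_y = 310.0 → σ = 185 MPa, n = 1.68
  option Q: E = 31.85, α = 12.1, σ_y = 337.0 → σ = 39.3 MPa, n = 8.57
The minimum is option Y at n = 1.32.

option Y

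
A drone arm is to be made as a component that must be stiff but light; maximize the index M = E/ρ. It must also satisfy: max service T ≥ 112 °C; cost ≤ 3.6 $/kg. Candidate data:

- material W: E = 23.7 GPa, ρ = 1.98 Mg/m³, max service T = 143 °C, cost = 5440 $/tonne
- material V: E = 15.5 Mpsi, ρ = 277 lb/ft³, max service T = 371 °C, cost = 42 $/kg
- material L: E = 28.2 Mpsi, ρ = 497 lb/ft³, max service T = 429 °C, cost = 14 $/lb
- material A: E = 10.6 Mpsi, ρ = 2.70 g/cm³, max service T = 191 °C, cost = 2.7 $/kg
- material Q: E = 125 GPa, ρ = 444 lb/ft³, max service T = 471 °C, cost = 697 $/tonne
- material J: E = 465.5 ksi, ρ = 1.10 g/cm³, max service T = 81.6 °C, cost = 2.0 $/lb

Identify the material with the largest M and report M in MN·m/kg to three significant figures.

material A, M = 27.1 MN·m/kg

Screen on constraints: max service T ≥ 112 °C; cost ≤ 3.6 $/kg. Survivors: material A, material Q.
Normalizing units and computing the index:
  material A: E = 73.08 GPa, ρ = 2700 kg/m³
  material Q: E = 125.0 GPa, ρ = 7112 kg/m³
  material A: M = 27.1 MN·m/kg
  material Q: M = 17.6 MN·m/kg
The maximum is for material A.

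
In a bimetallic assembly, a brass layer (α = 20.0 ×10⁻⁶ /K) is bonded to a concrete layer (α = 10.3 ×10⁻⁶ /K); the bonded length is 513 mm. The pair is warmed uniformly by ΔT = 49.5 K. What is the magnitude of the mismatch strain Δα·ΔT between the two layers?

Δα = |20.0 − 10.3|×10⁻⁶/K = 9.70×10⁻⁶/K.
Mismatch strain = Δα·ΔT = 9.70×10⁻⁶ × 49.5 = 4.80×10⁻⁴.

4.80×10⁻⁴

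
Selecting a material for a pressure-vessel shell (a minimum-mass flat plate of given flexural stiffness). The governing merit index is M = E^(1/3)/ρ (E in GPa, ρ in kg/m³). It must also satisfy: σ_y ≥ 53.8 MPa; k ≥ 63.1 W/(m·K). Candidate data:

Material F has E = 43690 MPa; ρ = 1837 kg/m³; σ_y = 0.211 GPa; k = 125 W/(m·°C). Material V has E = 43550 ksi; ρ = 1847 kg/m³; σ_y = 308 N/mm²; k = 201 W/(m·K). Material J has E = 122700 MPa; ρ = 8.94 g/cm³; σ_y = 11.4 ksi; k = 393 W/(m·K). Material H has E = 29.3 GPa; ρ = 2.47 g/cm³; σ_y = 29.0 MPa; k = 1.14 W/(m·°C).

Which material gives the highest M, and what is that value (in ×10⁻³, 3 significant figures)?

material V, M = 3.63×10⁻³

Screen on constraints: σ_y ≥ 53.8 MPa; k ≥ 63.1 W/(m·K). Survivors: material F, material V, material J.
Convert each candidate to consistent units, then evaluate M:
  material F: E = 43.69 GPa, ρ = 1837 kg/m³
  material V: E = 300.3 GPa, ρ = 1847 kg/m³
  material J: E = 122.7 GPa, ρ = 8940 kg/m³
  material V: M = 3.63×10⁻³
  material F: M = 1.92×10⁻³
  material J: M = 0.556×10⁻³
Material V ranks first.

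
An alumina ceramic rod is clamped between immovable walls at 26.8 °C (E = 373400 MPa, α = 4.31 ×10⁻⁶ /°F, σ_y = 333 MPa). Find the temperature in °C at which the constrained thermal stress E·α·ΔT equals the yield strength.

142 °C

E = 373400 MPa = 373.4 GPa.
α = 4.31×10⁻⁶/°F × 9/5 = 7.76×10⁻⁶/K.
E·α·ΔT = 333.0 MPa ⇒ ΔT = 333.0 / (373.4×10³ × 7.76×10⁻⁶) = 115.0 K.
T = 26.8 + 115.0 = 141.8 °C.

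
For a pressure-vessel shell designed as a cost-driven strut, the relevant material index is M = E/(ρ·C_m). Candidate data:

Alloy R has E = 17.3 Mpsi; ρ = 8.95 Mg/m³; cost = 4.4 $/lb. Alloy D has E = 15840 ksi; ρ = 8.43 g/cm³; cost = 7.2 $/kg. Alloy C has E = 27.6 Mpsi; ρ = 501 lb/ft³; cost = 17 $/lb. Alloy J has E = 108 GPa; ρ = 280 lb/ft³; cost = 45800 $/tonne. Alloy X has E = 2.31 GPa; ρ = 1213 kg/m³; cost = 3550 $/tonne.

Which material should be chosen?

alloy D

After converting to SI:
  alloy R: E = 119.3 GPa, ρ = 8950 kg/m³, cost = 9.700 $/kg
  alloy D: E = 109.2 GPa, ρ = 8430 kg/m³, cost = 7.200 $/kg
  alloy C: E = 190.3 GPa, ρ = 8025 kg/m³, cost = 37.48 $/kg
  alloy J: E = 108.0 GPa, ρ = 4485 kg/m³, cost = 45.80 $/kg
  alloy X: E = 2.310 GPa, ρ = 1213 kg/m³, cost = 3.550 $/kg
  alloy D: M = 1.80 MN·m per $
  alloy R: M = 1.37 MN·m per $
  alloy C: M = 0.633 MN·m per $
  alloy X: M = 0.536 MN·m per $
  alloy J: M = 0.526 MN·m per $
Alloy D ranks first.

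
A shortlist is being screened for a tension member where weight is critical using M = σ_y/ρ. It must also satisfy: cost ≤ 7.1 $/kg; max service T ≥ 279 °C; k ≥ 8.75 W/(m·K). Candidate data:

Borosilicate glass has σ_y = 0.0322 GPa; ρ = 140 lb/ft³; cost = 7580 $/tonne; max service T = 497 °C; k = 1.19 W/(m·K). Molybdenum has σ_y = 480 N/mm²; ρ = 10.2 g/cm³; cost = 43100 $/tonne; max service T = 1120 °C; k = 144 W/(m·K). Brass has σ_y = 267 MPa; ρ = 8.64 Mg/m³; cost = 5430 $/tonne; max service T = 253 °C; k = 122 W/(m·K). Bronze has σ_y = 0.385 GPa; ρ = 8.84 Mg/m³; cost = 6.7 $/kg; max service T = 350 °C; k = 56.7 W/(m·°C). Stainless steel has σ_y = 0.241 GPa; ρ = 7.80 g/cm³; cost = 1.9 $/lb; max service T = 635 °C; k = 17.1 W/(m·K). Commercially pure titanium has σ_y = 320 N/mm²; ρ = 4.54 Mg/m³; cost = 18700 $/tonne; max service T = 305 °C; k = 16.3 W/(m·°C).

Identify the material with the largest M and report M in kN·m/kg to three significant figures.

Screen on constraints: cost ≤ 7.1 $/kg; max service T ≥ 279 °C; k ≥ 8.75 W/(m·K). Survivors: bronze, stainless steel.
Putting every candidate on a common basis:
  bronze: σ_y = 385.0 MPa, ρ = 8840 kg/m³
  stainless steel: σ_y = 241.0 MPa, ρ = 7800 kg/m³
  bronze: M = 43.6 kN·m/kg
  stainless steel: M = 30.9 kN·m/kg
Bronze ranks first.

bronze, M = 43.6 kN·m/kg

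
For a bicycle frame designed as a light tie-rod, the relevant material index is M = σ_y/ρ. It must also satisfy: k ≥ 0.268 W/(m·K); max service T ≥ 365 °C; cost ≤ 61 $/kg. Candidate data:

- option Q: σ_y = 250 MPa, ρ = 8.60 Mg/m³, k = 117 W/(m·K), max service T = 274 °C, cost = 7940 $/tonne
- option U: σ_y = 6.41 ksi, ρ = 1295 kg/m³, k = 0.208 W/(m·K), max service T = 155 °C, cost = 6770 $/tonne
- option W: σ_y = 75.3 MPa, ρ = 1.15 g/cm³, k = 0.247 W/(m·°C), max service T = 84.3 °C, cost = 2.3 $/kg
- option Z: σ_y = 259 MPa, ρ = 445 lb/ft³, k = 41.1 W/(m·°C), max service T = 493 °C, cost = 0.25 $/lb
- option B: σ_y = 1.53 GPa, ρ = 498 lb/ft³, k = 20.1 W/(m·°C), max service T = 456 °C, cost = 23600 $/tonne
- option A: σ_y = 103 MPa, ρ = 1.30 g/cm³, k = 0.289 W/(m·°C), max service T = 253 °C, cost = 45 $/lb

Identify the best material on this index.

Screen on constraints: k ≥ 0.268 W/(m·K); max service T ≥ 365 °C; cost ≤ 61 $/kg. Survivors: option Z, option B.
After converting to SI:
  option Z: σ_y = 259.0 MPa, ρ = 7128 kg/m³
  option B: σ_y = 1530 MPa, ρ = 7977 kg/m³
  option B: M = 192 kN·m/kg
  option Z: M = 36.3 kN·m/kg
The maximum is for option B.

option B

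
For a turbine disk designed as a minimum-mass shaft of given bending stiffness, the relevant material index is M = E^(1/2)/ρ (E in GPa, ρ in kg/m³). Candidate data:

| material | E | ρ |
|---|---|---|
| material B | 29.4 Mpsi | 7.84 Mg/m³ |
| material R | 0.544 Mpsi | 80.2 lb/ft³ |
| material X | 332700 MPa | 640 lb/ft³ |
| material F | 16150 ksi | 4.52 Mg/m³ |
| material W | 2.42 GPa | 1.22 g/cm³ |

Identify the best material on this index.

After converting to SI:
  material B: E = 202.7 GPa, ρ = 7840 kg/m³
  material R: E = 3.751 GPa, ρ = 1285 kg/m³
  material X: E = 332.7 GPa, ρ = 10250 kg/m³
  material F: E = 111.4 GPa, ρ = 4520 kg/m³
  material W: E = 2.420 GPa, ρ = 1220 kg/m³
  material F: M = 2.33×10⁻³
  material B: M = 1.82×10⁻³
  material X: M = 1.78×10⁻³
  material R: M = 1.51×10⁻³
  material W: M = 1.28×10⁻³
Material F has the largest M.

material F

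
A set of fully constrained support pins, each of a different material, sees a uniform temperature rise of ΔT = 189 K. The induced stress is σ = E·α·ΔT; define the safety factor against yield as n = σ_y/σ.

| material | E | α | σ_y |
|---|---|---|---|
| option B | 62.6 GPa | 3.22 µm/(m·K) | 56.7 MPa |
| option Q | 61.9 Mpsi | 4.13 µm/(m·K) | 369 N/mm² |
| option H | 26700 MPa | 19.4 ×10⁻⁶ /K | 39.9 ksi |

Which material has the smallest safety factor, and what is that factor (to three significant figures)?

option Q, n = 1.11

In consistent units (E in GPa, α in ×10⁻⁶/K, σ_y in MPa):
  option B: E = 62.60, α = 3.22, σ_y = 56.70 → σ = 38.1 MPa, n = 1.49
  option Q: E = 426.8, α = 4.13, σ_y = 369.0 → σ = 333 MPa, n = 1.11
  option H: E = 26.70, α = 19.4, σ_y = 275.1 → σ = 97.9 MPa, n = 2.81
The minimum is option Q at n = 1.11.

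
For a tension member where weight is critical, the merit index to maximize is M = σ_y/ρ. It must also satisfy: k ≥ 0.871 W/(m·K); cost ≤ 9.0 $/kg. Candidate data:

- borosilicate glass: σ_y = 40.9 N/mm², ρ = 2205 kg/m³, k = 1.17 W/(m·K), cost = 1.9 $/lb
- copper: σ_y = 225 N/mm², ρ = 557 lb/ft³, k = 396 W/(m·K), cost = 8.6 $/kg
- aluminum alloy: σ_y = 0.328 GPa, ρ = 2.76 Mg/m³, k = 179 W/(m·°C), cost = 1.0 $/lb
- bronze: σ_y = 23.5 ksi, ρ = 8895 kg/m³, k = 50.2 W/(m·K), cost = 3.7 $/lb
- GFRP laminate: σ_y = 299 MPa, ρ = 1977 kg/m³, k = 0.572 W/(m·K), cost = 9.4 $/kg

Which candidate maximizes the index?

aluminum alloy

Screen on constraints: k ≥ 0.871 W/(m·K); cost ≤ 9.0 $/kg. Survivors: borosilicate glass, copper, aluminum alloy, bronze.
Convert each candidate to consistent units, then evaluate M:
  borosilicate glass: σ_y = 40.90 MPa, ρ = 2205 kg/m³
  copper: σ_y = 225.0 MPa, ρ = 8922 kg/m³
  aluminum alloy: σ_y = 328.0 MPa, ρ = 2760 kg/m³
  bronze: σ_y = 162.0 MPa, ρ = 8895 kg/m³
  aluminum alloy: M = 119 kN·m/kg
  copper: M = 25.2 kN·m/kg
  borosilicate glass: M = 18.5 kN·m/kg
  bronze: M = 18.2 kN·m/kg
The maximum is for aluminum alloy.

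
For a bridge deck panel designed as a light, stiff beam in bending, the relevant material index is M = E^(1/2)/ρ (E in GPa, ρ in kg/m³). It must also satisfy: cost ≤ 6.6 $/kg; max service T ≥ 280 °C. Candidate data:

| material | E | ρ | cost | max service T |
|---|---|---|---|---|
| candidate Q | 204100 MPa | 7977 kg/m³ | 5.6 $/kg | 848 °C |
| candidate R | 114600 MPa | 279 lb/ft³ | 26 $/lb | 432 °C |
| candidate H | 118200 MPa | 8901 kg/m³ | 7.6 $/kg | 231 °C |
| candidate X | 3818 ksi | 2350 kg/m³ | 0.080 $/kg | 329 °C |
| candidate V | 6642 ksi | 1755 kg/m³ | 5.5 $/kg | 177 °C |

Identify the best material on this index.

Screen on constraints: cost ≤ 6.6 $/kg; max service T ≥ 280 °C. Survivors: candidate Q, candidate X.
Convert each candidate to consistent units, then evaluate M:
  candidate Q: E = 204.1 GPa, ρ = 7977 kg/m³
  candidate X: E = 26.32 GPa, ρ = 2350 kg/m³
  candidate X: M = 2.18×10⁻³
  candidate Q: M = 1.79×10⁻³
Candidate X has the largest M.

candidate X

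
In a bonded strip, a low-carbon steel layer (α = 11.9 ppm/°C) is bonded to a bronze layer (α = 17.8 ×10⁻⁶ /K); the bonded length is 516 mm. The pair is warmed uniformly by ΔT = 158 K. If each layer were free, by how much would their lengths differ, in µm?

Δα = |11.9 − 17.8|×10⁻⁶/K = 5.90×10⁻⁶/K.
ΔL_mismatch = Δα·L·ΔT = 5.90×10⁻⁶ × 516.0 mm × 158.0 K = 481 µm.

481 µm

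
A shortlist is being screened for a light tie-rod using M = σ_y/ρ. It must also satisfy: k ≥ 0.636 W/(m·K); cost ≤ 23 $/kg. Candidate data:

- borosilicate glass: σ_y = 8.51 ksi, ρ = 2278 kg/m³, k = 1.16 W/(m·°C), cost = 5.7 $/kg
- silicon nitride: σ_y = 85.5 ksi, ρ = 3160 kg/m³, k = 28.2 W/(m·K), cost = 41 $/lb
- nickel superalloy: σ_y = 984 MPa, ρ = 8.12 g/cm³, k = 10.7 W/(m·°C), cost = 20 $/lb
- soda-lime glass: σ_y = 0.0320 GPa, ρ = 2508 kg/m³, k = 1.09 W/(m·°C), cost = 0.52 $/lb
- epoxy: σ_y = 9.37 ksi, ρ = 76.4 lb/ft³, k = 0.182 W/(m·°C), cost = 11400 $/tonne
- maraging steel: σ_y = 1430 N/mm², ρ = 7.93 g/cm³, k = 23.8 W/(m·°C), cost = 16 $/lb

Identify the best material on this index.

Screen on constraints: k ≥ 0.636 W/(m·K); cost ≤ 23 $/kg. Survivors: borosilicate glass, soda-lime glass.
After converting to SI:
  borosilicate glass: σ_y = 58.67 MPa, ρ = 2278 kg/m³
  soda-lime glass: σ_y = 32.00 MPa, ρ = 2508 kg/m³
  borosilicate glass: M = 25.8 kN·m/kg
  soda-lime glass: M = 12.8 kN·m/kg
The maximum is for borosilicate glass.

borosilicate glass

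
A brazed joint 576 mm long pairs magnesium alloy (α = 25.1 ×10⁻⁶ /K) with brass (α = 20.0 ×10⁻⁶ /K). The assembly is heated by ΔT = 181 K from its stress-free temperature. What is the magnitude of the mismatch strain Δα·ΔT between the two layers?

Δα = |25.1 − 20.0|×10⁻⁶/K = 5.10×10⁻⁶/K.
Mismatch strain = Δα·ΔT = 5.10×10⁻⁶ × 181.0 = 9.23×10⁻⁴.

9.23×10⁻⁴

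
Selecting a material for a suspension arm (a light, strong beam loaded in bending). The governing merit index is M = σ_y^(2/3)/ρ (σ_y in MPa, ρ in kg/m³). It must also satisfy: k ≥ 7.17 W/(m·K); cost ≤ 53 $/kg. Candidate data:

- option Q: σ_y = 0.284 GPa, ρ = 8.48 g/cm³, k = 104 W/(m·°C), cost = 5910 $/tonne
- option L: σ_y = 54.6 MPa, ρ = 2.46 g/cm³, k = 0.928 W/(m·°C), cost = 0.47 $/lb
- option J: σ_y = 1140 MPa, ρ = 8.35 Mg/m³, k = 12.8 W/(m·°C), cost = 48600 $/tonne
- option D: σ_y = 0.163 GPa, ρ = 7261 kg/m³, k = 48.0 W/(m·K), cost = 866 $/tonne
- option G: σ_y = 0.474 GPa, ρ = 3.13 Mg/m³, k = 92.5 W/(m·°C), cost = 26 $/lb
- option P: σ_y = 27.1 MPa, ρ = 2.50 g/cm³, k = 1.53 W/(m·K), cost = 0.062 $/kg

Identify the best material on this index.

option J

Screen on constraints: k ≥ 7.17 W/(m·K); cost ≤ 53 $/kg. Survivors: option Q, option J, option D.
After converting to SI:
  option Q: σ_y = 284.0 MPa, ρ = 8480 kg/m³
  option J: σ_y = 1140 MPa, ρ = 8350 kg/m³
  option D: σ_y = 163.0 MPa, ρ = 7261 kg/m³
  option J: M = 13.1×10⁻³
  option Q: M = 5.10×10⁻³
  option D: M = 4.11×10⁻³
Option J ranks first.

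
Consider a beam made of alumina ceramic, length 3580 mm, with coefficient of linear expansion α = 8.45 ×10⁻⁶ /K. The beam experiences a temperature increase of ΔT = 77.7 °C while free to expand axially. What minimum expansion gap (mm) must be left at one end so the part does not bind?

2.35 mm

ΔL = α·L₀·ΔT = 8.45×10⁻⁶ × 3580 mm × 77.70 K = 2.35 mm.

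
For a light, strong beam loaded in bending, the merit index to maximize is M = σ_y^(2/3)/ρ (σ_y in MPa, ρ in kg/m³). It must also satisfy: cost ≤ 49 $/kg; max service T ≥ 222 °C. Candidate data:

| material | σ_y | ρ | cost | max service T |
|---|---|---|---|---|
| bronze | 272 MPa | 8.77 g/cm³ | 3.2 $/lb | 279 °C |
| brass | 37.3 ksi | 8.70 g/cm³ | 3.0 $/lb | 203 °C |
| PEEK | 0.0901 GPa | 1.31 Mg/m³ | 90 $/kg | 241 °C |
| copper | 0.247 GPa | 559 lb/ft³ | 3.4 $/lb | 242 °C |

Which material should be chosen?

Screen on constraints: cost ≤ 49 $/kg; max service T ≥ 222 °C. Survivors: bronze, copper.
In SI units:
  bronze: σ_y = 272.0 MPa, ρ = 8770 kg/m³
  copper: σ_y = 247.0 MPa, ρ = 8954 kg/m³
  bronze: M = 4.79×10⁻³
  copper: M = 4.40×10⁻³
Bronze ranks first.

bronze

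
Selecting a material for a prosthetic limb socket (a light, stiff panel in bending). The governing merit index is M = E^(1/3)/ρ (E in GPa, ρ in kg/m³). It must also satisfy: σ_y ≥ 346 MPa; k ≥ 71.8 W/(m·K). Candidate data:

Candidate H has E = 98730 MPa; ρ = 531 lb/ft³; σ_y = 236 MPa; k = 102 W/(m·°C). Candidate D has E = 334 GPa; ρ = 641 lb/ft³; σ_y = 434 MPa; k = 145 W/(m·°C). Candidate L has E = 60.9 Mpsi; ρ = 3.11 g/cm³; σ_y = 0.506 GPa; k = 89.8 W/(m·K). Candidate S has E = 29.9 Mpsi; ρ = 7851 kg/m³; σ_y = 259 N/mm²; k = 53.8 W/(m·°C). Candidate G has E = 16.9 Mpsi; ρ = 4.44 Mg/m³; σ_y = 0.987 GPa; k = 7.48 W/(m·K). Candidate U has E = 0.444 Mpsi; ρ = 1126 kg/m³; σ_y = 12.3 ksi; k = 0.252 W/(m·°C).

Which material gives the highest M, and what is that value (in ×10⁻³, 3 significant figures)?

Screen on constraints: σ_y ≥ 346 MPa; k ≥ 71.8 W/(m·K). Survivors: candidate D, candidate L.
Convert each candidate to consistent units, then evaluate M:
  candidate D: E = 334.0 GPa, ρ = 10270 kg/m³
  candidate L: E = 419.9 GPa, ρ = 3110 kg/m³
  candidate L: M = 2.41×10⁻³
  candidate D: M = 0.676×10⁻³
The maximum is for candidate L.

candidate L, M = 2.41×10⁻³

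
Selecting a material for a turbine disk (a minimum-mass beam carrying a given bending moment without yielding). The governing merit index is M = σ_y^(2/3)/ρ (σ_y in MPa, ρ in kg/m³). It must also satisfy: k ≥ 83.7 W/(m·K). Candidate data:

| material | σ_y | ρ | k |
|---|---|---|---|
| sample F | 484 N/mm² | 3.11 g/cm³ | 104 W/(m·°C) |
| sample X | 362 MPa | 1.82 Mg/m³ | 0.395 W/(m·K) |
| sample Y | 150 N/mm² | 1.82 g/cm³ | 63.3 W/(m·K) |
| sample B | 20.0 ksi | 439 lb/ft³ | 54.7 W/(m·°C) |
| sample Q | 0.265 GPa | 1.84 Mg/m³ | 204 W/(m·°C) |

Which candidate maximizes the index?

sample Q

Screen on constraints: k ≥ 83.7 W/(m·K). Survivors: sample F, sample Q.
Normalizing units and computing the index:
  sample F: σ_y = 484.0 MPa, ρ = 3110 kg/m³
  sample Q: σ_y = 265.0 MPa, ρ = 1840 kg/m³
  sample Q: M = 22.4×10⁻³
  sample F: M = 19.8×10⁻³
The maximum is for sample Q.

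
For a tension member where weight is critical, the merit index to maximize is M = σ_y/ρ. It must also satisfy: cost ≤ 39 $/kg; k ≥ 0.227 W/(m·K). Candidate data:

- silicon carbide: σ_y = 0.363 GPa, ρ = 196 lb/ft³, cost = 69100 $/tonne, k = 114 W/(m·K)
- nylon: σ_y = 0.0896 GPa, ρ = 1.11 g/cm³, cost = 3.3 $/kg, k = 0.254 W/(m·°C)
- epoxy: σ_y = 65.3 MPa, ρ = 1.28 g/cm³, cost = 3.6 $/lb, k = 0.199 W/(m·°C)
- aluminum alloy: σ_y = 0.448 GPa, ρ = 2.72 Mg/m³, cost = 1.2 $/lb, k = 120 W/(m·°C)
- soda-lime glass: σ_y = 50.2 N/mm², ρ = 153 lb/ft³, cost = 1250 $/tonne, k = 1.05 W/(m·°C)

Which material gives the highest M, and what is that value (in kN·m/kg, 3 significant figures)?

Screen on constraints: cost ≤ 39 $/kg; k ≥ 0.227 W/(m·K). Survivors: nylon, aluminum alloy, soda-lime glass.
Convert each candidate to consistent units, then evaluate M:
  nylon: σ_y = 89.60 MPa, ρ = 1110 kg/m³
  aluminum alloy: σ_y = 448.0 MPa, ρ = 2720 kg/m³
  soda-lime glass: σ_y = 50.20 MPa, ρ = 2451 kg/m³
  aluminum alloy: M = 165 kN·m/kg
  nylon: M = 80.7 kN·m/kg
  soda-lime glass: M = 20.5 kN·m/kg
The maximum is for aluminum alloy.

aluminum alloy, M = 165 kN·m/kg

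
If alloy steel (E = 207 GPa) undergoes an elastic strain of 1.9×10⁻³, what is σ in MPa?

393 MPa

σ = E·ε = 207000 MPa × 1.9×10⁻³ = 393 MPa.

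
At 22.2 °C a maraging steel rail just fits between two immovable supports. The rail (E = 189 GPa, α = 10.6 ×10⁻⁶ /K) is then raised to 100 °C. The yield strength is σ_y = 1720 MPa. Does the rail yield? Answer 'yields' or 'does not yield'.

ΔT = 77.80 K. Constrained thermal stress σ = E·α·ΔT = 189.0×10³ MPa × 10.6×10⁻⁶ × 77.80 = 156 MPa (compressive).
Compare to σ_y = 1720 MPa: σ < σ_y, so it does not yield.

does not yield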